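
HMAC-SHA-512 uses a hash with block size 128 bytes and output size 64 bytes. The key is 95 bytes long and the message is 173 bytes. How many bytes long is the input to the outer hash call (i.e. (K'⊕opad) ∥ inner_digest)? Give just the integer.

192

Key is 95 ≤ 128 bytes, zero-padded: |K'| = 128.
Outer input = (K'⊕opad) ∥ H(inner) → 128 + 64 = 192 bytes.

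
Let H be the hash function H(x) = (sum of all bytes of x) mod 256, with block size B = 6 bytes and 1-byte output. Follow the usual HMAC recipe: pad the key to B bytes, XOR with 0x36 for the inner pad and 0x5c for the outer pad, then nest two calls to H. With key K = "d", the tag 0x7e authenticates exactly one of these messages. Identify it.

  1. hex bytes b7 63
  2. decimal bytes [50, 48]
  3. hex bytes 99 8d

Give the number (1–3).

1

Key "d" = 64 is 1 byte ≤ B = 6; zero-pad to 6 bytes: K' = 64 00 00 00 00 00.
K' ⊕ ipad = 52 36 36 36 36 36; K' ⊕ opad = 38 5c 5c 5c 5c 5c.
m1: inner = H(52 36 36 36 36 36 b7 63) = 7a; tag = H(38 5c 5c 5c 5c 5c 7a) = 7e ← matches
m2: inner = H(52 36 36 36 36 36 32 30) = c2; tag = H(38 5c 5c 5c 5c 5c c2) = c6
m3: inner = H(52 36 36 36 36 36 99 8d) = 86; tag = H(38 5c 5c 5c 5c 5c 86) = 8a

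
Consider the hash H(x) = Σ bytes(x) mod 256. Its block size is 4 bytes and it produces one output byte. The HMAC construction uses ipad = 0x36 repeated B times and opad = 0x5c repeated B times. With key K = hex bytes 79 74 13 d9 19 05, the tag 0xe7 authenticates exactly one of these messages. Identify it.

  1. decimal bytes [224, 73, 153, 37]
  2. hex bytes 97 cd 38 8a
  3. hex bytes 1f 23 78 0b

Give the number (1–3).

3

Key hex bytes 79 74 13 d9 19 05 is 6 bytes > B = 4, so hash it first: H(key) = f7, then zero-pad to 4 bytes: K' = f7 00 00 00.
K' ⊕ ipad = c1 36 36 36; K' ⊕ opad = ab 5c 5c 5c.
m1: inner = H(c1 36 36 36 e0 49 99 25) = 4a; tag = H(ab 5c 5c 5c 4a) = 09
m2: inner = H(c1 36 36 36 97 cd 38 8a) = 89; tag = H(ab 5c 5c 5c 89) = 48
m3: inner = H(c1 36 36 36 1f 23 78 0b) = 28; tag = H(ab 5c 5c 5c 28) = e7 ← matches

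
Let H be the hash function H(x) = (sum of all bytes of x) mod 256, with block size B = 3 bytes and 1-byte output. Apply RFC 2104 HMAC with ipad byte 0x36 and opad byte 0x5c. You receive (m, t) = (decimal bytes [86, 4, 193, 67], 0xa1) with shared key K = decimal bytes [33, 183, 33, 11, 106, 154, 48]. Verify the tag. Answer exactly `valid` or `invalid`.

Key decimal bytes [33, 183, 33, 11, 106, 154, 48] = 21 b7 21 0b 6a 9a 30 is 7 bytes > B = 3, so hash it first: H(key) = 38, then zero-pad to 3 bytes: K' = 38 00 00.
K' ⊕ ipad = 0e 36 36; K' ⊕ opad = 64 5c 5c.
Inner hash: sum = 14+54+54+86+4+193+67 = 472; mod 256 = 216 → d8.
Outer hash (recomputed tag): sum = 100+92+92+216 = 500; mod 256 = 244 → f4.
Recomputed tag = f4; claimed = a1 → mismatch.

invalid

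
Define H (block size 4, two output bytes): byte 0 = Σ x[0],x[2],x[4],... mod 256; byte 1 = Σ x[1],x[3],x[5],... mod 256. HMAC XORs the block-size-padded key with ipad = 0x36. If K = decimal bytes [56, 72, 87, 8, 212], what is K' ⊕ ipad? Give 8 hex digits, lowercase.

Key decimal bytes [56, 72, 87, 8, 212] = 38 48 57 08 d4 is 5 bytes > B = 4, so hash it first: H(key) = 63 50, then zero-pad to 4 bytes: K' = 63 50 00 00.
XOR each byte with 0x36: 63⊕36=55, 50⊕36=66, 00⊕36=36, 00⊕36=36.

55663636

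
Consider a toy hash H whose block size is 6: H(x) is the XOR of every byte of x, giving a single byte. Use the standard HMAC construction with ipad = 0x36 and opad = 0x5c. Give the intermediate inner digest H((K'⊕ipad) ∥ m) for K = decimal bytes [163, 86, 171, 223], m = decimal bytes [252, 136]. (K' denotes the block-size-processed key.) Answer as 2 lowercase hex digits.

f5

Key decimal bytes [163, 86, 171, 223] = a3 56 ab df is 4 bytes ≤ B = 6; zero-pad to 6 bytes: K' = a3 56 ab df 00 00.
K' ⊕ ipad = 95 60 9d e9 36 36.
Inner input = 95 60 9d e9 36 36 ∥ fc 88.
Inner hash: XOR 95⊕60⊕9d⊕e9⊕36⊕36⊕fc⊕88 = f5.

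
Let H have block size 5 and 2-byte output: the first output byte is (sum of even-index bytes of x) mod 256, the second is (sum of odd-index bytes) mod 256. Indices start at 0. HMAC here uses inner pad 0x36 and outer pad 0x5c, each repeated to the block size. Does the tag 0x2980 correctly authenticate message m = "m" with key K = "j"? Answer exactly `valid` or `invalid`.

Key "j" = 6a is 1 byte ≤ B = 5; zero-pad to 5 bytes: K' = 6a 00 00 00 00.
K' ⊕ ipad = 5c 36 36 36 36; K' ⊕ opad = 36 5c 5c 5c 5c.
Inner hash: even-index sum = 200 mod 256 = 200; odd-index sum = 217 mod 256 = 217 → c8 d9.
Outer hash (recomputed tag): even-index sum = 455 mod 256 = 199; odd-index sum = 384 mod 256 = 128 → c7 80.
Recomputed tag = c780; claimed = 2980 → mismatch.

invalid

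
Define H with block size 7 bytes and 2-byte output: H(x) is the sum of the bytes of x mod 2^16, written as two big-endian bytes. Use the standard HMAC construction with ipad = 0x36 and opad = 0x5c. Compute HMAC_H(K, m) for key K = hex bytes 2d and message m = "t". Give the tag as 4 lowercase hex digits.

Key hex bytes 2d is 1 byte ≤ B = 7; zero-pad to 7 bytes: K' = 2d 00 00 00 00 00 00.
K' ⊕ ipad = 1b 36 36 36 36 36 36.  K' ⊕ opad = 71 5c 5c 5c 5c 5c 5c.
Inner input = (K'⊕ipad) ∥ m = 1b 36 36 36 36 36 36 ∥ 74.
Inner hash: sum = 27+54+54+54+54+54+54+116 = 467 → 01 d3.
Outer input = (K'⊕opad) ∥ inner = 71 5c 5c 5c 5c 5c 5c ∥ 01 d3.
Outer hash (tag): sum = 113+92+92+92+92+92+92+1+211 = 877 → 03 6d.

036d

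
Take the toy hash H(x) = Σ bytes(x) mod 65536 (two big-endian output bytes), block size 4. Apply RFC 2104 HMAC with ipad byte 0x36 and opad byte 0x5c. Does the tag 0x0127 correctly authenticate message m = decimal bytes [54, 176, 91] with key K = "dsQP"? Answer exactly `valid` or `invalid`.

Key "dsQP" = 64 73 51 50 is exactly B = 4 bytes: K' = 64 73 51 50.
K' ⊕ ipad = 52 45 67 66; K' ⊕ opad = 38 2f 0d 0c.
Inner hash: sum = 82+69+103+102+54+176+91 = 677 → 02 a5.
Outer hash (recomputed tag): sum = 56+47+13+12+2+165 = 295 → 01 27.
Recomputed tag = 0127; claimed = 0127 → match.

valid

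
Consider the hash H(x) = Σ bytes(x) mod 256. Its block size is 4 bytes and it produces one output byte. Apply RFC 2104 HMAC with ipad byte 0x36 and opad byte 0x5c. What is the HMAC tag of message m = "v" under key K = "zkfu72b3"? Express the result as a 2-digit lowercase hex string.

Key "zkfu72b3" = 7a 6b 66 75 37 32 62 33 is 8 bytes > B = 4, so hash it first: H(key) = be, then zero-pad to 4 bytes: K' = be 00 00 00.
K' ⊕ ipad = 88 36 36 36.  K' ⊕ opad = e2 5c 5c 5c.
Inner input = (K'⊕ipad) ∥ m = 88 36 36 36 ∥ 76.
Inner hash: sum = 136+54+54+54+118 = 416; mod 256 = 160 → a0.
Outer input = (K'⊕opad) ∥ inner = e2 5c 5c 5c ∥ a0.
Outer hash (tag): sum = 226+92+92+92+160 = 662; mod 256 = 150 → 96.

96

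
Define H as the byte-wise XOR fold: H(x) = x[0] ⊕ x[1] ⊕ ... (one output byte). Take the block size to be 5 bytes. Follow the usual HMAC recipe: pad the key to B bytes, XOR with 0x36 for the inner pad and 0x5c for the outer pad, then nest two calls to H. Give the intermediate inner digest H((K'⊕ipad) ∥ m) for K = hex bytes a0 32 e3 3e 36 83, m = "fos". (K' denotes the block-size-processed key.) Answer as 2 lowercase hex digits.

Key hex bytes a0 32 e3 3e 36 83 is 6 bytes > B = 5, so hash it first: H(key) = fa, then zero-pad to 5 bytes: K' = fa 00 00 00 00.
K' ⊕ ipad = cc 36 36 36 36.
Inner input = cc 36 36 36 36 ∥ 66 6f 73.
Inner hash: XOR cc⊕36⊕36⊕36⊕36⊕66⊕6f⊕73 = b6.

b6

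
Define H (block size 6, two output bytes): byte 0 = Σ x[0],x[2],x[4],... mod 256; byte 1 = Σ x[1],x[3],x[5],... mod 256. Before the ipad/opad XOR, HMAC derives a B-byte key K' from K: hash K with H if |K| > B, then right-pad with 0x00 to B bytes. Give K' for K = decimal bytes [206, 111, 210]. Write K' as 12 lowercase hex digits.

Key decimal bytes [206, 111, 210] = ce 6f d2 is 3 bytes ≤ B = 6; zero-pad to 6 bytes: K' = ce 6f d2 00 00 00.

ce6fd2000000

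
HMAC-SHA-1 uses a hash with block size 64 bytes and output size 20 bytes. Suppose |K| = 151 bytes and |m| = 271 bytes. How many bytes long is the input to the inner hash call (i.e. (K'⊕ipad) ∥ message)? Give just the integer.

Key is 151 > 64 bytes, so it is hashed to 20 bytes then zero-padded to 64: |K'| = 64.
Inner input = (K'⊕ipad) ∥ m → 64 + 271 = 335 bytes.

335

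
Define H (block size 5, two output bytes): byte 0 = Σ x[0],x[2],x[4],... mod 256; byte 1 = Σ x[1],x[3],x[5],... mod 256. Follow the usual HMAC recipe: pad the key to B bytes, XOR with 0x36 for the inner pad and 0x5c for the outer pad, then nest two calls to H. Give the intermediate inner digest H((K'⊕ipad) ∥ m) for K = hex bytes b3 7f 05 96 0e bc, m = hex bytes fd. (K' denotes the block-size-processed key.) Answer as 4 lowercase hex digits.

5c1a

Key hex bytes b3 7f 05 96 0e bc is 6 bytes > B = 5, so hash it first: H(key) = c6 d1, then zero-pad to 5 bytes: K' = c6 d1 00 00 00.
K' ⊕ ipad = f0 e7 36 36 36.
Inner input = f0 e7 36 36 36 ∥ fd.
Inner hash: even-index sum = 348 mod 256 = 92; odd-index sum = 538 mod 256 = 26 → 5c 1a.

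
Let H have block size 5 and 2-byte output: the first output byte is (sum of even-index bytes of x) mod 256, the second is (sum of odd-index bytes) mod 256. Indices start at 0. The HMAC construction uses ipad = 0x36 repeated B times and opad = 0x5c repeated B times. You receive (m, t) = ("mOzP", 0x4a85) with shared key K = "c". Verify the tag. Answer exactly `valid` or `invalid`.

invalid

Key "c" = 63 is 1 byte ≤ B = 5; zero-pad to 5 bytes: K' = 63 00 00 00 00.
K' ⊕ ipad = 55 36 36 36 36; K' ⊕ opad = 3f 5c 5c 5c 5c.
Inner hash: even-index sum = 352 mod 256 = 96; odd-index sum = 339 mod 256 = 83 → 60 53.
Outer hash (recomputed tag): even-index sum = 330 mod 256 = 74; odd-index sum = 280 mod 256 = 24 → 4a 18.
Recomputed tag = 4a18; claimed = 4a85 → mismatch.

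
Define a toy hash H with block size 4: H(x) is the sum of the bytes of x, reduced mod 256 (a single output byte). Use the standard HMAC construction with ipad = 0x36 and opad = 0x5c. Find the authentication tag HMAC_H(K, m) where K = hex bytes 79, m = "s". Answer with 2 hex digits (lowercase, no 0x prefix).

Key hex bytes 79 is 1 byte ≤ B = 4; zero-pad to 4 bytes: K' = 79 00 00 00.
K' ⊕ ipad = 4f 36 36 36.  K' ⊕ opad = 25 5c 5c 5c.
Inner input = (K'⊕ipad) ∥ m = 4f 36 36 36 ∥ 73.
Inner hash: sum = 79+54+54+54+115 = 356; mod 256 = 100 → 64.
Outer input = (K'⊕opad) ∥ inner = 25 5c 5c 5c ∥ 64.
Outer hash (tag): sum = 37+92+92+92+100 = 413; mod 256 = 157 → 9d.

9d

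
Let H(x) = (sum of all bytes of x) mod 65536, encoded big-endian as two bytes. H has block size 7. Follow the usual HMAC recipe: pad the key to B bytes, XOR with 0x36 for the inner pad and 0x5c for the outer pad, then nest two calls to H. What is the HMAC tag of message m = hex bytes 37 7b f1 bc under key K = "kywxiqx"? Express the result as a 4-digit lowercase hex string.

01c3

Key "kywxiqx" = 6b 79 77 78 69 71 78 is exactly B = 7 bytes: K' = 6b 79 77 78 69 71 78.
K' ⊕ ipad = 5d 4f 41 4e 5f 47 4e.  K' ⊕ opad = 37 25 2b 24 35 2d 24.
Inner input = (K'⊕ipad) ∥ m = 5d 4f 41 4e 5f 47 4e ∥ 37 7b f1 bc.
Inner hash: sum = 93+79+65+78+95+71+78+55+123+241+188 = 1166 → 04 8e.
Outer input = (K'⊕opad) ∥ inner = 37 25 2b 24 35 2d 24 ∥ 04 8e.
Outer hash (tag): sum = 55+37+43+36+53+45+36+4+142 = 451 → 01 c3.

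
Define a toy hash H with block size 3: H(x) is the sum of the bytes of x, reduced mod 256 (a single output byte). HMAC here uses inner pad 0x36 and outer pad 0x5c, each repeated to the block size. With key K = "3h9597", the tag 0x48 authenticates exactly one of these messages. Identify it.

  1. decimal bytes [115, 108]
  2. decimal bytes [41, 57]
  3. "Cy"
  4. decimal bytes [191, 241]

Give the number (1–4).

4

Key "3h9597" = 33 68 39 35 39 37 is 6 bytes > B = 3, so hash it first: H(key) = 79, then zero-pad to 3 bytes: K' = 79 00 00.
K' ⊕ ipad = 4f 36 36; K' ⊕ opad = 25 5c 5c.
m1: inner = H(4f 36 36 73 6c) = 9a; tag = H(25 5c 5c 9a) = 77
m2: inner = H(4f 36 36 29 39) = 1d; tag = H(25 5c 5c 1d) = fa
m3: inner = H(4f 36 36 43 79) = 77; tag = H(25 5c 5c 77) = 54
m4: inner = H(4f 36 36 bf f1) = 6b; tag = H(25 5c 5c 6b) = 48 ← matches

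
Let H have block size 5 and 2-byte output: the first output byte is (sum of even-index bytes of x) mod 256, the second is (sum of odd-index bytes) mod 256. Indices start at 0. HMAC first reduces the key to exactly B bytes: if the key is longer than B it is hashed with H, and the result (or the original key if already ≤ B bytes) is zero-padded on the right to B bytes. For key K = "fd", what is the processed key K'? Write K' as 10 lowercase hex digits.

Key "fd" = 66 64 is 2 bytes ≤ B = 5; zero-pad to 5 bytes: K' = 66 64 00 00 00.

6664000000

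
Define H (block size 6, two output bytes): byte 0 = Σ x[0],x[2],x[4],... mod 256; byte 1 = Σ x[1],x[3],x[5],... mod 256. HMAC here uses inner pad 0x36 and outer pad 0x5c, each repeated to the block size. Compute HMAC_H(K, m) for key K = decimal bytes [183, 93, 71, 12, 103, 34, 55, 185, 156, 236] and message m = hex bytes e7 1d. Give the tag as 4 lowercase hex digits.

Key decimal bytes [183, 93, 71, 12, 103, 34, 55, 185, 156, 236] = b7 5d 47 0c 67 22 37 b9 9c ec is 10 bytes > B = 6, so hash it first: H(key) = 38 30, then zero-pad to 6 bytes: K' = 38 30 00 00 00 00.
K' ⊕ ipad = 0e 06 36 36 36 36.  K' ⊕ opad = 64 6c 5c 5c 5c 5c.
Inner input = (K'⊕ipad) ∥ m = 0e 06 36 36 36 36 ∥ e7 1d.
Inner hash: even-index sum = 353 mod 256 = 97; odd-index sum = 143 mod 256 = 143 → 61 8f.
Outer input = (K'⊕opad) ∥ inner = 64 6c 5c 5c 5c 5c ∥ 61 8f.
Outer hash (tag): even-index sum = 381 mod 256 = 125; odd-index sum = 435 mod 256 = 179 → 7d b3.

7db3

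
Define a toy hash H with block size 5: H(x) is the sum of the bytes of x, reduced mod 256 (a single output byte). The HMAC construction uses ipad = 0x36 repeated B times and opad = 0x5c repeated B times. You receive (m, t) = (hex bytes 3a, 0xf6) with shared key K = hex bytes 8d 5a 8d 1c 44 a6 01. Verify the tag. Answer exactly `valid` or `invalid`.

valid

Key hex bytes 8d 5a 8d 1c 44 a6 01 is 7 bytes > B = 5, so hash it first: H(key) = 7b, then zero-pad to 5 bytes: K' = 7b 00 00 00 00.
K' ⊕ ipad = 4d 36 36 36 36; K' ⊕ opad = 27 5c 5c 5c 5c.
Inner hash: sum = 77+54+54+54+54+58 = 351; mod 256 = 95 → 5f.
Outer hash (recomputed tag): sum = 39+92+92+92+92+95 = 502; mod 256 = 246 → f6.
Recomputed tag = f6; claimed = f6 → match.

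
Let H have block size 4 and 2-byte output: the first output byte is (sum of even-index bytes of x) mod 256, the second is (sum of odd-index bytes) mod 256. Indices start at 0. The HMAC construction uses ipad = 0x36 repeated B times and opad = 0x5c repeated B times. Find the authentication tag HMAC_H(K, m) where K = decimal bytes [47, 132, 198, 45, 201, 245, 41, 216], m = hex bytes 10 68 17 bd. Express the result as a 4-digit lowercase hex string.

4521

Key decimal bytes [47, 132, 198, 45, 201, 245, 41, 216] = 2f 84 c6 2d c9 f5 29 d8 is 8 bytes > B = 4, so hash it first: H(key) = e7 7e, then zero-pad to 4 bytes: K' = e7 7e 00 00.
K' ⊕ ipad = d1 48 36 36.  K' ⊕ opad = bb 22 5c 5c.
Inner input = (K'⊕ipad) ∥ m = d1 48 36 36 ∥ 10 68 17 bd.
Inner hash: even-index sum = 302 mod 256 = 46; odd-index sum = 419 mod 256 = 163 → 2e a3.
Outer input = (K'⊕opad) ∥ inner = bb 22 5c 5c ∥ 2e a3.
Outer hash (tag): even-index sum = 325 mod 256 = 69; odd-index sum = 289 mod 256 = 33 → 45 21.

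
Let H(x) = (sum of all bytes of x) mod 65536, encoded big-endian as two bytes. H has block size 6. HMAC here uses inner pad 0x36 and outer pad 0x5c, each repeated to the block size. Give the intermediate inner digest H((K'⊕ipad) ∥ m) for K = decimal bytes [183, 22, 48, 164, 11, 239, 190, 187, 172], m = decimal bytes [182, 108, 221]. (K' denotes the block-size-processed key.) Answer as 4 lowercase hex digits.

Key decimal bytes [183, 22, 48, 164, 11, 239, 190, 187, 172] = b7 16 30 a4 0b ef be bb ac is 9 bytes > B = 6, so hash it first: H(key) = 04 c0, then zero-pad to 6 bytes: K' = 04 c0 00 00 00 00.
K' ⊕ ipad = 32 f6 36 36 36 36.
Inner input = 32 f6 36 36 36 36 ∥ b6 6c dd.
Inner hash: sum = 50+246+54+54+54+54+182+108+221 = 1023 → 03 ff.

03ff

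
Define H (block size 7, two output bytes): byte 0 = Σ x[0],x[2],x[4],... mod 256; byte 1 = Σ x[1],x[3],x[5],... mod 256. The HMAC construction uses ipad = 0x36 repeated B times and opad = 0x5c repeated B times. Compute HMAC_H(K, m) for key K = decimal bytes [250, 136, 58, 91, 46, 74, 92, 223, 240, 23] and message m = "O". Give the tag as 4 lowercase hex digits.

d671

Key decimal bytes [250, 136, 58, 91, 46, 74, 92, 223, 240, 23] = fa 88 3a 5b 2e 4a 5c df f0 17 is 10 bytes > B = 7, so hash it first: H(key) = ae 23, then zero-pad to 7 bytes: K' = ae 23 00 00 00 00 00.
K' ⊕ ipad = 98 15 36 36 36 36 36.  K' ⊕ opad = f2 7f 5c 5c 5c 5c 5c.
Inner input = (K'⊕ipad) ∥ m = 98 15 36 36 36 36 36 ∥ 4f.
Inner hash: even-index sum = 314 mod 256 = 58; odd-index sum = 208 mod 256 = 208 → 3a d0.
Outer input = (K'⊕opad) ∥ inner = f2 7f 5c 5c 5c 5c 5c ∥ 3a d0.
Outer hash (tag): even-index sum = 726 mod 256 = 214; odd-index sum = 369 mod 256 = 113 → d6 71.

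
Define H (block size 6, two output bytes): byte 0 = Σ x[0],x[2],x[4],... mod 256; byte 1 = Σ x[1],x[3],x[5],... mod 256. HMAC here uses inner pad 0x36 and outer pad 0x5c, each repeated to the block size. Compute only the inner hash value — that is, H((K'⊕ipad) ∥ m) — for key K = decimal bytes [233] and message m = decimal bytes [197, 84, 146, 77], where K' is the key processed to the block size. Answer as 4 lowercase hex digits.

a243

Key decimal bytes [233] = e9 is 1 byte ≤ B = 6; zero-pad to 6 bytes: K' = e9 00 00 00 00 00.
K' ⊕ ipad = df 36 36 36 36 36.
Inner input = df 36 36 36 36 36 ∥ c5 54 92 4d.
Inner hash: even-index sum = 674 mod 256 = 162; odd-index sum = 323 mod 256 = 67 → a2 43.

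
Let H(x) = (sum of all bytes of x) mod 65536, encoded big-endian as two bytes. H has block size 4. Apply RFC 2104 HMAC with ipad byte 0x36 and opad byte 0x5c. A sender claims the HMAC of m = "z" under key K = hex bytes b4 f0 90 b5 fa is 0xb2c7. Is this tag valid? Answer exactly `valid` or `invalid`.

Key hex bytes b4 f0 90 b5 fa is 5 bytes > B = 4, so hash it first: H(key) = 03 e3, then zero-pad to 4 bytes: K' = 03 e3 00 00.
K' ⊕ ipad = 35 d5 36 36; K' ⊕ opad = 5f bf 5c 5c.
Inner hash: sum = 53+213+54+54+122 = 496 → 01 f0.
Outer hash (recomputed tag): sum = 95+191+92+92+1+240 = 711 → 02 c7.
Recomputed tag = 02c7; claimed = b2c7 → mismatch.

invalid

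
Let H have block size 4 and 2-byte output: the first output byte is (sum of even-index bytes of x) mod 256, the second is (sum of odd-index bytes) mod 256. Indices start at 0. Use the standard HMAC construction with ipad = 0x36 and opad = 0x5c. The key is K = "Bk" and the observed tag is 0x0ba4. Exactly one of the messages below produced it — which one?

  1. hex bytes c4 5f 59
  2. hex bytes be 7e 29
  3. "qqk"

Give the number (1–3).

Key "Bk" = 42 6b is 2 bytes ≤ B = 4; zero-pad to 4 bytes: K' = 42 6b 00 00.
K' ⊕ ipad = 74 5d 36 36; K' ⊕ opad = 1e 37 5c 5c.
m1: inner = H(74 5d 36 36 c4 5f 59) = c7 f2; tag = H(1e 37 5c 5c c7 f2) = 4185
m2: inner = H(74 5d 36 36 be 7e 29) = 91 11; tag = H(1e 37 5c 5c 91 11) = 0ba4 ← matches
m3: inner = H(74 5d 36 36 71 71 6b) = 86 04; tag = H(1e 37 5c 5c 86 04) = 0097

2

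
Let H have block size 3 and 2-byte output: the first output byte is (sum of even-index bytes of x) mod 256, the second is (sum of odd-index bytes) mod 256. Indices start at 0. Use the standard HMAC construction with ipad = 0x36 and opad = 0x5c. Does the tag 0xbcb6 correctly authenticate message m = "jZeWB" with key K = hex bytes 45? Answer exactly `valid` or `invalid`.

valid

Key hex bytes 45 is 1 byte ≤ B = 3; zero-pad to 3 bytes: K' = 45 00 00.
K' ⊕ ipad = 73 36 36; K' ⊕ opad = 19 5c 5c.
Inner hash: even-index sum = 346 mod 256 = 90; odd-index sum = 327 mod 256 = 71 → 5a 47.
Outer hash (recomputed tag): even-index sum = 188 mod 256 = 188; odd-index sum = 182 mod 256 = 182 → bc b6.
Recomputed tag = bcb6; claimed = bcb6 → match.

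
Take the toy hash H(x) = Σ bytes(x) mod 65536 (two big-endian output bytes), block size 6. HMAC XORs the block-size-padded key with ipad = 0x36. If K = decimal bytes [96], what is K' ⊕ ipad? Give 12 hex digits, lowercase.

Key decimal bytes [96] = 60 is 1 byte ≤ B = 6; zero-pad to 6 bytes: K' = 60 00 00 00 00 00.
XOR each byte with 0x36: 60⊕36=56, 00⊕36=36, 00⊕36=36, 00⊕36=36, 00⊕36=36, 00⊕36=36.

563636363636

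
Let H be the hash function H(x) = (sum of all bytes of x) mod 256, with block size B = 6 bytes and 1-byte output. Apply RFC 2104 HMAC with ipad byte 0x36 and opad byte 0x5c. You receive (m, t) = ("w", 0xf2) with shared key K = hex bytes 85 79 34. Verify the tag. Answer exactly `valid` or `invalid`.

Key hex bytes 85 79 34 is 3 bytes ≤ B = 6; zero-pad to 6 bytes: K' = 85 79 34 00 00 00.
K' ⊕ ipad = b3 4f 02 36 36 36; K' ⊕ opad = d9 25 68 5c 5c 5c.
Inner hash: sum = 179+79+2+54+54+54+119 = 541; mod 256 = 29 → 1d.
Outer hash (recomputed tag): sum = 217+37+104+92+92+92+29 = 663; mod 256 = 151 → 97.
Recomputed tag = 97; claimed = f2 → mismatch.

invalid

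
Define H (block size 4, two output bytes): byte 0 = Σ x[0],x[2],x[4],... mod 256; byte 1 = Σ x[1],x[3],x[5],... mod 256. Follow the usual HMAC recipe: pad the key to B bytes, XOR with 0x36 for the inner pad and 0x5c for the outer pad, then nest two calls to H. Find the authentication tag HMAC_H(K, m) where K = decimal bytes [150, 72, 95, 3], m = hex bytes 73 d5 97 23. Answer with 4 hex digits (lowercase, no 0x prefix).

e01e

Key decimal bytes [150, 72, 95, 3] = 96 48 5f 03 is exactly B = 4 bytes: K' = 96 48 5f 03.
K' ⊕ ipad = a0 7e 69 35.  K' ⊕ opad = ca 14 03 5f.
Inner input = (K'⊕ipad) ∥ m = a0 7e 69 35 ∥ 73 d5 97 23.
Inner hash: even-index sum = 531 mod 256 = 19; odd-index sum = 427 mod 256 = 171 → 13 ab.
Outer input = (K'⊕opad) ∥ inner = ca 14 03 5f ∥ 13 ab.
Outer hash (tag): even-index sum = 224 mod 256 = 224; odd-index sum = 286 mod 256 = 30 → e0 1e.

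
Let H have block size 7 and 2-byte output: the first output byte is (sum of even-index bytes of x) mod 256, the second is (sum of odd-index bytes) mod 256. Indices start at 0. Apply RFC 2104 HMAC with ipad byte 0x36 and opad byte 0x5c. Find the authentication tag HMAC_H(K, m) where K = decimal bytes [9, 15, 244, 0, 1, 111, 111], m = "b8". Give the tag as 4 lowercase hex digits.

b7ab

Key decimal bytes [9, 15, 244, 0, 1, 111, 111] = 09 0f f4 00 01 6f 6f is exactly B = 7 bytes: K' = 09 0f f4 00 01 6f 6f.
K' ⊕ ipad = 3f 39 c2 36 37 59 59.  K' ⊕ opad = 55 53 a8 5c 5d 33 33.
Inner input = (K'⊕ipad) ∥ m = 3f 39 c2 36 37 59 59 ∥ 62 38.
Inner hash: even-index sum = 457 mod 256 = 201; odd-index sum = 298 mod 256 = 42 → c9 2a.
Outer input = (K'⊕opad) ∥ inner = 55 53 a8 5c 5d 33 33 ∥ c9 2a.
Outer hash (tag): even-index sum = 439 mod 256 = 183; odd-index sum = 427 mod 256 = 171 → b7 ab.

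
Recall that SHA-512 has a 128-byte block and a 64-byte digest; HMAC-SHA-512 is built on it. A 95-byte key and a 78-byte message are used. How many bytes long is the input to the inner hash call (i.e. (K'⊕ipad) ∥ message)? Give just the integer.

Key is 95 ≤ 128 bytes, zero-padded: |K'| = 128.
Inner input = (K'⊕ipad) ∥ m → 128 + 78 = 206 bytes.

206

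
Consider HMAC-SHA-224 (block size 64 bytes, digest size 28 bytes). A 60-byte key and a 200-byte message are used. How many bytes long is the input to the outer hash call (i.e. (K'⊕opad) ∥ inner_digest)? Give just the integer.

Key is 60 ≤ 64 bytes, zero-padded: |K'| = 64.
Outer input = (K'⊕opad) ∥ H(inner) → 64 + 28 = 92 bytes.

92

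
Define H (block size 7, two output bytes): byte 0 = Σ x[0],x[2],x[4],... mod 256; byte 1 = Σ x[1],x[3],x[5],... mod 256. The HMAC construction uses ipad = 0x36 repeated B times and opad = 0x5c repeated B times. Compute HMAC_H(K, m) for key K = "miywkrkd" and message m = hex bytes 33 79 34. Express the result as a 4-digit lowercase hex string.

4747

Key "miywkrkd" = 6d 69 79 77 6b 72 6b 64 is 8 bytes > B = 7, so hash it first: H(key) = bc b6, then zero-pad to 7 bytes: K' = bc b6 00 00 00 00 00.
K' ⊕ ipad = 8a 80 36 36 36 36 36.  K' ⊕ opad = e0 ea 5c 5c 5c 5c 5c.
Inner input = (K'⊕ipad) ∥ m = 8a 80 36 36 36 36 36 ∥ 33 79 34.
Inner hash: even-index sum = 421 mod 256 = 165; odd-index sum = 339 mod 256 = 83 → a5 53.
Outer input = (K'⊕opad) ∥ inner = e0 ea 5c 5c 5c 5c 5c ∥ a5 53.
Outer hash (tag): even-index sum = 583 mod 256 = 71; odd-index sum = 583 mod 256 = 71 → 47 47.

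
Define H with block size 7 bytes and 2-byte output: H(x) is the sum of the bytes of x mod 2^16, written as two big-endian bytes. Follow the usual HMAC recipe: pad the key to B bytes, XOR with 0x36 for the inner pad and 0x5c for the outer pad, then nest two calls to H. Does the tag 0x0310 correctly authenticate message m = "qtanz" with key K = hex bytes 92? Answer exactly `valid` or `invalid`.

valid

Key hex bytes 92 is 1 byte ≤ B = 7; zero-pad to 7 bytes: K' = 92 00 00 00 00 00 00.
K' ⊕ ipad = a4 36 36 36 36 36 36; K' ⊕ opad = ce 5c 5c 5c 5c 5c 5c.
Inner hash: sum = 164+54+54+54+54+54+54+113+116+97+110+122 = 1046 → 04 16.
Outer hash (recomputed tag): sum = 206+92+92+92+92+92+92+4+22 = 784 → 03 10.
Recomputed tag = 0310; claimed = 0310 → match.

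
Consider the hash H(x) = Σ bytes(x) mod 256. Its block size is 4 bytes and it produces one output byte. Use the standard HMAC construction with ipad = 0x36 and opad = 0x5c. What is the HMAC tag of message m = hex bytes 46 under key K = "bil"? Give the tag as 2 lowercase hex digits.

88

Key "bil" = 62 69 6c is 3 bytes ≤ B = 4; zero-pad to 4 bytes: K' = 62 69 6c 00.
K' ⊕ ipad = 54 5f 5a 36.  K' ⊕ opad = 3e 35 30 5c.
Inner input = (K'⊕ipad) ∥ m = 54 5f 5a 36 ∥ 46.
Inner hash: sum = 84+95+90+54+70 = 393; mod 256 = 137 → 89.
Outer input = (K'⊕opad) ∥ inner = 3e 35 30 5c ∥ 89.
Outer hash (tag): sum = 62+53+48+92+137 = 392; mod 256 = 136 → 88.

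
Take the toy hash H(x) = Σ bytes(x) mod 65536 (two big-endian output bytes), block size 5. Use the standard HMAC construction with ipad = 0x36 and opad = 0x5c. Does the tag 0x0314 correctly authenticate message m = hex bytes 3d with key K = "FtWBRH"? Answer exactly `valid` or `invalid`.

valid

Key "FtWBRH" = 46 74 57 42 52 48 is 6 bytes > B = 5, so hash it first: H(key) = 01 ed, then zero-pad to 5 bytes: K' = 01 ed 00 00 00.
K' ⊕ ipad = 37 db 36 36 36; K' ⊕ opad = 5d b1 5c 5c 5c.
Inner hash: sum = 55+219+54+54+54+61 = 497 → 01 f1.
Outer hash (recomputed tag): sum = 93+177+92+92+92+1+241 = 788 → 03 14.
Recomputed tag = 0314; claimed = 0314 → match.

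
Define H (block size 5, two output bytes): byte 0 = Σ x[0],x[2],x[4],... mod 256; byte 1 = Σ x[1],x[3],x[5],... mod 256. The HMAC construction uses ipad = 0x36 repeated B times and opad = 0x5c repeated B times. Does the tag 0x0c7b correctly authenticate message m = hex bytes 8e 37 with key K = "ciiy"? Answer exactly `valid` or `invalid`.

Key "ciiy" = 63 69 69 79 is 4 bytes ≤ B = 5; zero-pad to 5 bytes: K' = 63 69 69 79 00.
K' ⊕ ipad = 55 5f 5f 4f 36; K' ⊕ opad = 3f 35 35 25 5c.
Inner hash: even-index sum = 289 mod 256 = 33; odd-index sum = 316 mod 256 = 60 → 21 3c.
Outer hash (recomputed tag): even-index sum = 268 mod 256 = 12; odd-index sum = 123 mod 256 = 123 → 0c 7b.
Recomputed tag = 0c7b; claimed = 0c7b → match.

valid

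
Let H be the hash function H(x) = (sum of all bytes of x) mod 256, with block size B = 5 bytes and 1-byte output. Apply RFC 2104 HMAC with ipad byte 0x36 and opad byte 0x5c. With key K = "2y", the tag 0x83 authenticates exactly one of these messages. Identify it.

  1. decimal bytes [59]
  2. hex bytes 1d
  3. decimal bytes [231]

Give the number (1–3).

Key "2y" = 32 79 is 2 bytes ≤ B = 5; zero-pad to 5 bytes: K' = 32 79 00 00 00.
K' ⊕ ipad = 04 4f 36 36 36; K' ⊕ opad = 6e 25 5c 5c 5c.
m1: inner = H(04 4f 36 36 36 3b) = 30; tag = H(6e 25 5c 5c 5c 30) = d7
m2: inner = H(04 4f 36 36 36 1d) = 12; tag = H(6e 25 5c 5c 5c 12) = b9
m3: inner = H(04 4f 36 36 36 e7) = dc; tag = H(6e 25 5c 5c 5c dc) = 83 ← matches

3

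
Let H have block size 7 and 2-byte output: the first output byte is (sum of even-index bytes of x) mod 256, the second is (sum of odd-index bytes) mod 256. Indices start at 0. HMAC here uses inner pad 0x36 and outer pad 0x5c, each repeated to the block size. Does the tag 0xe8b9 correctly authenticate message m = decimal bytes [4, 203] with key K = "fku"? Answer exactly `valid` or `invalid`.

Key "fku" = 66 6b 75 is 3 bytes ≤ B = 7; zero-pad to 7 bytes: K' = 66 6b 75 00 00 00 00.
K' ⊕ ipad = 50 5d 43 36 36 36 36; K' ⊕ opad = 3a 37 29 5c 5c 5c 5c.
Inner hash: even-index sum = 458 mod 256 = 202; odd-index sum = 205 mod 256 = 205 → ca cd.
Outer hash (recomputed tag): even-index sum = 488 mod 256 = 232; odd-index sum = 441 mod 256 = 185 → e8 b9.
Recomputed tag = e8b9; claimed = e8b9 → match.

valid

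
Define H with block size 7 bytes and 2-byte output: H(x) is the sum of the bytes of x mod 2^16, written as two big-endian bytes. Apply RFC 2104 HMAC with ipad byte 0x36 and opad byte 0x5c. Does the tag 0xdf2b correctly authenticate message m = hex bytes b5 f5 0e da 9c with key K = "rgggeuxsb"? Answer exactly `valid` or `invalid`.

invalid

Key "rgggeuxsb" = 72 67 67 67 65 75 78 73 62 is 9 bytes > B = 7, so hash it first: H(key) = 03 ce, then zero-pad to 7 bytes: K' = 03 ce 00 00 00 00 00.
K' ⊕ ipad = 35 f8 36 36 36 36 36; K' ⊕ opad = 5f 92 5c 5c 5c 5c 5c.
Inner hash: sum = 53+248+54+54+54+54+54+181+245+14+218+156 = 1385 → 05 69.
Outer hash (recomputed tag): sum = 95+146+92+92+92+92+92+5+105 = 811 → 03 2b.
Recomputed tag = 032b; claimed = df2b → mismatch.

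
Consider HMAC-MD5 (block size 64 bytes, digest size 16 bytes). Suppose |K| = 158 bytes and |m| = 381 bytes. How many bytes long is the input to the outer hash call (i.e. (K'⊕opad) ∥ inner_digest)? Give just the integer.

80

Key is 158 > 64 bytes, so it is hashed to 16 bytes then zero-padded to 64: |K'| = 64.
Outer input = (K'⊕opad) ∥ H(inner) → 64 + 16 = 80 bytes.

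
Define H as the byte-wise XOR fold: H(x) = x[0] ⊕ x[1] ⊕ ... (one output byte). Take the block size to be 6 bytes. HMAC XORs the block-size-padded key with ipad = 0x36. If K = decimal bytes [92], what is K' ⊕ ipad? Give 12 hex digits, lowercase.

Key decimal bytes [92] = 5c is 1 byte ≤ B = 6; zero-pad to 6 bytes: K' = 5c 00 00 00 00 00.
XOR each byte with 0x36: 5c⊕36=6a, 00⊕36=36, 00⊕36=36, 00⊕36=36, 00⊕36=36, 00⊕36=36.

6a3636363636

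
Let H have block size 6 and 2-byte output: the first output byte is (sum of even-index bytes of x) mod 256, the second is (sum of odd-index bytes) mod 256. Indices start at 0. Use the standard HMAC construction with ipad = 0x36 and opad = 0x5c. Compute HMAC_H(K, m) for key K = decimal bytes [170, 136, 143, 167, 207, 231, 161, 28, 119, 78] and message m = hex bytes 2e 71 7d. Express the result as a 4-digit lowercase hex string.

Key decimal bytes [170, 136, 143, 167, 207, 231, 161, 28, 119, 78] = aa 88 8f a7 cf e7 a1 1c 77 4e is 10 bytes > B = 6, so hash it first: H(key) = 20 80, then zero-pad to 6 bytes: K' = 20 80 00 00 00 00.
K' ⊕ ipad = 16 b6 36 36 36 36.  K' ⊕ opad = 7c dc 5c 5c 5c 5c.
Inner input = (K'⊕ipad) ∥ m = 16 b6 36 36 36 36 ∥ 2e 71 7d.
Inner hash: even-index sum = 301 mod 256 = 45; odd-index sum = 403 mod 256 = 147 → 2d 93.
Outer input = (K'⊕opad) ∥ inner = 7c dc 5c 5c 5c 5c ∥ 2d 93.
Outer hash (tag): even-index sum = 353 mod 256 = 97; odd-index sum = 551 mod 256 = 39 → 61 27.

6127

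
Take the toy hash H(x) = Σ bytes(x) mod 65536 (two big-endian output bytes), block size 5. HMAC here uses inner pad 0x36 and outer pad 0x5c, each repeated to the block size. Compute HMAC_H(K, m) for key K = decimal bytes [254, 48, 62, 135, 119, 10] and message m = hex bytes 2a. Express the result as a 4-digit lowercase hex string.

01dd

Key decimal bytes [254, 48, 62, 135, 119, 10] = fe 30 3e 87 77 0a is 6 bytes > B = 5, so hash it first: H(key) = 02 74, then zero-pad to 5 bytes: K' = 02 74 00 00 00.
K' ⊕ ipad = 34 42 36 36 36.  K' ⊕ opad = 5e 28 5c 5c 5c.
Inner input = (K'⊕ipad) ∥ m = 34 42 36 36 36 ∥ 2a.
Inner hash: sum = 52+66+54+54+54+42 = 322 → 01 42.
Outer input = (K'⊕opad) ∥ inner = 5e 28 5c 5c 5c ∥ 01 42.
Outer hash (tag): sum = 94+40+92+92+92+1+66 = 477 → 01 dd.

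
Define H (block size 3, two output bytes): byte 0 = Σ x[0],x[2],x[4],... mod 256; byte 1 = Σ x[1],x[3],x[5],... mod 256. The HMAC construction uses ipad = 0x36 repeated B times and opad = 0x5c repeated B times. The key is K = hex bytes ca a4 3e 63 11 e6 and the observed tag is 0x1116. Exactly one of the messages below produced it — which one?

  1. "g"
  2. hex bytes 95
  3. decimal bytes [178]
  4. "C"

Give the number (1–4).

Key hex bytes ca a4 3e 63 11 e6 is 6 bytes > B = 3, so hash it first: H(key) = 19 ed, then zero-pad to 3 bytes: K' = 19 ed 00.
K' ⊕ ipad = 2f db 36; K' ⊕ opad = 45 b1 5c.
m1: inner = H(2f db 36 67) = 65 42; tag = H(45 b1 5c 65 42) = e316
m2: inner = H(2f db 36 95) = 65 70; tag = H(45 b1 5c 65 70) = 1116 ← matches
m3: inner = H(2f db 36 b2) = 65 8d; tag = H(45 b1 5c 65 8d) = 2e16
m4: inner = H(2f db 36 43) = 65 1e; tag = H(45 b1 5c 65 1e) = bf16

2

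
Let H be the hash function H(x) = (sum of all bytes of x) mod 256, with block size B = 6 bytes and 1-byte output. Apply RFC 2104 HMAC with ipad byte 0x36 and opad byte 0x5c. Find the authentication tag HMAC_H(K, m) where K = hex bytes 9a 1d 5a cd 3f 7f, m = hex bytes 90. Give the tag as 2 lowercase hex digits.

44

Key hex bytes 9a 1d 5a cd 3f 7f is exactly B = 6 bytes: K' = 9a 1d 5a cd 3f 7f.
K' ⊕ ipad = ac 2b 6c fb 09 49.  K' ⊕ opad = c6 41 06 91 63 23.
Inner input = (K'⊕ipad) ∥ m = ac 2b 6c fb 09 49 ∥ 90.
Inner hash: sum = 172+43+108+251+9+73+144 = 800; mod 256 = 32 → 20.
Outer input = (K'⊕opad) ∥ inner = c6 41 06 91 63 23 ∥ 20.
Outer hash (tag): sum = 198+65+6+145+99+35+32 = 580; mod 256 = 68 → 44.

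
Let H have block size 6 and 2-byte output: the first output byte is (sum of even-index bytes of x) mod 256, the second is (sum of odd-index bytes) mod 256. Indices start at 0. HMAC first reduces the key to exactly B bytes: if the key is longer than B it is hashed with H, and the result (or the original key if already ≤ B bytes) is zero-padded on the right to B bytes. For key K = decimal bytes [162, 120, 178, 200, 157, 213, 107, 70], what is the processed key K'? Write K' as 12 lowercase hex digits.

5c5b00000000

|K| = 8 > B = 6, so first hash the key.
H(K): even-index sum = 604 mod 256 = 92; odd-index sum = 603 mod 256 = 91 → 5c 5b.
Zero-pad H(K) = 5c 5b to 6 bytes: K' = 5c 5b 00 00 00 00.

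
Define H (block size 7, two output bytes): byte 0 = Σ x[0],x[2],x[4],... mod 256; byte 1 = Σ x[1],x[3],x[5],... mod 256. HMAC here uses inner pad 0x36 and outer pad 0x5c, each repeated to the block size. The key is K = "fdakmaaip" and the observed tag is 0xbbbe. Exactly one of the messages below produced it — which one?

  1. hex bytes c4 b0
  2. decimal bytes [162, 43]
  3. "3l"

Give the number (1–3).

Key "fdakmaaip" = 66 64 61 6b 6d 61 61 69 70 is 9 bytes > B = 7, so hash it first: H(key) = 05 99, then zero-pad to 7 bytes: K' = 05 99 00 00 00 00 00.
K' ⊕ ipad = 33 af 36 36 36 36 36; K' ⊕ opad = 59 c5 5c 5c 5c 5c 5c.
m1: inner = H(33 af 36 36 36 36 36 c4 b0) = 85 df; tag = H(59 c5 5c 5c 5c 5c 5c 85 df) = 4c02
m2: inner = H(33 af 36 36 36 36 36 a2 2b) = 00 bd; tag = H(59 c5 5c 5c 5c 5c 5c 00 bd) = 2a7d
m3: inner = H(33 af 36 36 36 36 36 33 6c) = 41 4e; tag = H(59 c5 5c 5c 5c 5c 5c 41 4e) = bbbe ← matches

3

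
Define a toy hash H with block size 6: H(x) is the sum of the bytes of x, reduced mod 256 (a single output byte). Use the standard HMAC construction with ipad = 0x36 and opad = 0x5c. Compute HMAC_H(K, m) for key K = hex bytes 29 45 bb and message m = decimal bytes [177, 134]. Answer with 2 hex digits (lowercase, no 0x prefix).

Key hex bytes 29 45 bb is 3 bytes ≤ B = 6; zero-pad to 6 bytes: K' = 29 45 bb 00 00 00.
K' ⊕ ipad = 1f 73 8d 36 36 36.  K' ⊕ opad = 75 19 e7 5c 5c 5c.
Inner input = (K'⊕ipad) ∥ m = 1f 73 8d 36 36 36 ∥ b1 86.
Inner hash: sum = 31+115+141+54+54+54+177+134 = 760; mod 256 = 248 → f8.
Outer input = (K'⊕opad) ∥ inner = 75 19 e7 5c 5c 5c ∥ f8.
Outer hash (tag): sum = 117+25+231+92+92+92+248 = 897; mod 256 = 129 → 81.

81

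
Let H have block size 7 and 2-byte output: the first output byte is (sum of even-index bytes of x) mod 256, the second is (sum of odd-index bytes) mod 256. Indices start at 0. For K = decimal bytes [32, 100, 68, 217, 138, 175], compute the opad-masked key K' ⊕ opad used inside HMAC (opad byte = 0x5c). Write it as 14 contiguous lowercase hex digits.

Key decimal bytes [32, 100, 68, 217, 138, 175] = 20 64 44 d9 8a af is 6 bytes ≤ B = 7; zero-pad to 7 bytes: K' = 20 64 44 d9 8a af 00.
XOR each byte with 0x5c: 20⊕5c=7c, 64⊕5c=38, 44⊕5c=18, d9⊕5c=85, 8a⊕5c=d6, af⊕5c=f3, 00⊕5c=5c.

7c381885d6f35c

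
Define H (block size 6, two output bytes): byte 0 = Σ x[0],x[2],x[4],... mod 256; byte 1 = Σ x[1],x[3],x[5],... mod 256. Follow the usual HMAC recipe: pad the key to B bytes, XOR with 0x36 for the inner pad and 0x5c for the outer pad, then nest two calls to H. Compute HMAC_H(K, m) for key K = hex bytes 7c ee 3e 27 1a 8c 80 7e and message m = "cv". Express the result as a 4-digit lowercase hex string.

Key hex bytes 7c ee 3e 27 1a 8c 80 7e is 8 bytes > B = 6, so hash it first: H(key) = 54 1f, then zero-pad to 6 bytes: K' = 54 1f 00 00 00 00.
K' ⊕ ipad = 62 29 36 36 36 36.  K' ⊕ opad = 08 43 5c 5c 5c 5c.
Inner input = (K'⊕ipad) ∥ m = 62 29 36 36 36 36 ∥ 63 76.
Inner hash: even-index sum = 305 mod 256 = 49; odd-index sum = 267 mod 256 = 11 → 31 0b.
Outer input = (K'⊕opad) ∥ inner = 08 43 5c 5c 5c 5c ∥ 31 0b.
Outer hash (tag): even-index sum = 241 mod 256 = 241; odd-index sum = 262 mod 256 = 6 → f1 06.

f106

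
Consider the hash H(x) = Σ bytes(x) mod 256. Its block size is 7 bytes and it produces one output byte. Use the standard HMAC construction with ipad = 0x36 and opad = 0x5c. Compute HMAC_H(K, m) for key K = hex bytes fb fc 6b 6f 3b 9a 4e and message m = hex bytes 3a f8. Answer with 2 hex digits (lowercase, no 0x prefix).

Key hex bytes fb fc 6b 6f 3b 9a 4e is exactly B = 7 bytes: K' = fb fc 6b 6f 3b 9a 4e.
K' ⊕ ipad = cd ca 5d 59 0d ac 78.  K' ⊕ opad = a7 a0 37 33 67 c6 12.
Inner input = (K'⊕ipad) ∥ m = cd ca 5d 59 0d ac 78 ∥ 3a f8.
Inner hash: sum = 205+202+93+89+13+172+120+58+248 = 1200; mod 256 = 176 → b0.
Outer input = (K'⊕opad) ∥ inner = a7 a0 37 33 67 c6 12 ∥ b0.
Outer hash (tag): sum = 167+160+55+51+103+198+18+176 = 928; mod 256 = 160 → a0.

a0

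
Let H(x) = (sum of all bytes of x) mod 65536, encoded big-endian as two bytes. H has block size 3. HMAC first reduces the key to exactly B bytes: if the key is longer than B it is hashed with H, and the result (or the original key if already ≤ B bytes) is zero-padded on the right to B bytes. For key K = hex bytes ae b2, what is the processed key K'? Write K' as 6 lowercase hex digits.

Key hex bytes ae b2 is 2 bytes ≤ B = 3; zero-pad to 3 bytes: K' = ae b2 00.

aeb200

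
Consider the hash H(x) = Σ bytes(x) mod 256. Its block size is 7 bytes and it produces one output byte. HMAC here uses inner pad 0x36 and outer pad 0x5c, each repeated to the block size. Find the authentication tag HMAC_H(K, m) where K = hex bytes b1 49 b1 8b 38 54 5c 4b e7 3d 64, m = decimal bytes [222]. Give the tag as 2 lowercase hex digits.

be

Key hex bytes b1 49 b1 8b 38 54 5c 4b e7 3d 64 is 11 bytes > B = 7, so hash it first: H(key) = f1, then zero-pad to 7 bytes: K' = f1 00 00 00 00 00 00.
K' ⊕ ipad = c7 36 36 36 36 36 36.  K' ⊕ opad = ad 5c 5c 5c 5c 5c 5c.
Inner input = (K'⊕ipad) ∥ m = c7 36 36 36 36 36 36 ∥ de.
Inner hash: sum = 199+54+54+54+54+54+54+222 = 745; mod 256 = 233 → e9.
Outer input = (K'⊕opad) ∥ inner = ad 5c 5c 5c 5c 5c 5c ∥ e9.
Outer hash (tag): sum = 173+92+92+92+92+92+92+233 = 958; mod 256 = 190 → be.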